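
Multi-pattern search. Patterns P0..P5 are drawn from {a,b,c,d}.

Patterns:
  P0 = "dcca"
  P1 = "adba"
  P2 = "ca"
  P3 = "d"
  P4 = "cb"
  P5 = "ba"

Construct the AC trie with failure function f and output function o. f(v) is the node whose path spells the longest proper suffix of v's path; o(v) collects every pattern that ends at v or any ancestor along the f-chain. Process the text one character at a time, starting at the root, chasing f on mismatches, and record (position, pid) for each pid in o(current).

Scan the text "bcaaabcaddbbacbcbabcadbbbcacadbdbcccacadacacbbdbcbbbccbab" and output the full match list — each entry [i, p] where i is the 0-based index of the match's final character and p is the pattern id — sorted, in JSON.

Build:
Trie (insert patterns):
  0='ε' goto a→5 b→12 c→9 d→1
  1='d' goto c→2  [P3 ends]
  2='dc' goto c→3
  3='dcc' goto a→4
  4='dcca' goto ·  [P0 ends]
  5='a' goto d→6
  6='ad' goto b→7
  7='adb' goto a→8
  8='adba' goto ·  [P1 ends]
  9='c' goto a→10 b→11
  10='ca' goto ·  [P2 ends]
  11='cb' goto ·  [P4 ends]
  12='b' goto a→13
  13='ba' goto ·  [P5 ends]

Failure links (BFS by depth):
  fail(1) 'd': from fail(0)=0 chase 'd': 0 ⇒ 0;  out={3}∪out(0)={3}
  fail(5) 'a': from fail(0)=0 chase 'a': 0 ⇒ 0;  out=∅∪out(0)=∅
  fail(9) 'c': from fail(0)=0 chase 'c': 0 ⇒ 0;  out=∅∪out(0)=∅
  fail(12) 'b': from fail(0)=0 chase 'b': 0 ⇒ 0;  out=∅∪out(0)=∅
  fail(2) 'dc': from fail(1)=0 chase 'c': 0 ⇒ 9;  out=∅∪out(9)=∅
  fail(6) 'ad': from fail(5)=0 chase 'd': 0 ⇒ 1;  out=∅∪out(1)={3}
  fail(10) 'ca': from fail(9)=0 chase 'a': 0 ⇒ 5;  out={2}∪out(5)={2}
  fail(11) 'cb': from fail(9)=0 chase 'b': 0 ⇒ 12;  out={4}∪out(12)={4}
  fail(13) 'ba': from fail(12)=0 chase 'a': 0 ⇒ 5;  out={5}∪out(5)={5}
  fail(3) 'dcc': from fail(2)=9 chase 'c': 9→0 ⇒ 9;  out=∅∪out(9)=∅
  fail(7) 'adb': from fail(6)=1 chase 'b': 1→0 ⇒ 12;  out=∅∪out(12)=∅
  fail(4) 'dcca': from fail(3)=9 chase 'a': 9 ⇒ 10;  out={0}∪out(10)={0,2}
  fail(8) 'adba': from fail(7)=12 chase 'a': 12 ⇒ 13;  out={1}∪out(13)={1,5}

Run:
pos 0 'b': at 12
pos 1 'c': at 9 (fail-walked)
pos 2 'a': at 10  → match P2@[1:2]
pos 3 'a': at 5 (fail-walked)
pos 4 'a': at 5 (fail-walked)
pos 5 'b': at 12 (fail-walked)
pos 6 'c': at 9 (fail-walked)
pos 7 'a': at 10  → match P2@[6:7]
pos 8 'd': at 6 (fail-walked)  → match P3@[8:8]
pos 9 'd': at 1 (fail-walked)  → match P3@[9:9]
pos 10 'b': at 12 (fail-walked)
pos 11 'b': at 12 (fail-walked)
pos 12 'a': at 13  → match P5@[11:12]
pos 13 'c': at 9 (fail-walked)
pos 14 'b': at 11  → match P4@[13:14]
pos 15 'c': at 9 (fail-walked)
pos 16 'b': at 11  → match P4@[15:16]
pos 17 'a': at 13 (fail-walked)  → match P5@[16:17]
pos 18 'b': at 12 (fail-walked)
pos 19 'c': at 9 (fail-walked)
pos 20 'a': at 10  → match P2@[19:20]
pos 21 'd': at 6 (fail-walked)  → match P3@[21:21]
pos 22 'b': at 7
pos 23 'b': at 12 (fail-walked)
pos 24 'b': at 12 (fail-walked)
pos 25 'c': at 9 (fail-walked)
pos 26 'a': at 10  → match P2@[25:26]
pos 27 'c': at 9 (fail-walked)
pos 28 'a': at 10  → match P2@[27:28]
pos 29 'd': at 6 (fail-walked)  → match P3@[29:29]
pos 30 'b': at 7
pos 31 'd': at 1 (fail-walked)  → match P3@[31:31]
pos 32 'b': at 12 (fail-walked)
pos 33 'c': at 9 (fail-walked)
pos 34 'c': at 9 (fail-walked)
pos 35 'c': at 9 (fail-walked)
pos 36 'a': at 10  → match P2@[35:36]
pos 37 'c': at 9 (fail-walked)
pos 38 'a': at 10  → match P2@[37:38]
pos 39 'd': at 6 (fail-walked)  → match P3@[39:39]
pos 40 'a': at 5 (fail-walked)
pos 41 'c': at 9 (fail-walked)
pos 42 'a': at 10  → match P2@[41:42]
pos 43 'c': at 9 (fail-walked)
pos 44 'b': at 11  → match P4@[43:44]
pos 45 'b': at 12 (fail-walked)
pos 46 'd': at 1 (fail-walked)  → match P3@[46:46]
pos 47 'b': at 12 (fail-walked)
pos 48 'c': at 9 (fail-walked)
pos 49 'b': at 11  → match P4@[48:49]
pos 50 'b': at 12 (fail-walked)
pos 51 'b': at 12 (fail-walked)
pos 52 'c': at 9 (fail-walked)
pos 53 'c': at 9 (fail-walked)
pos 54 'b': at 11  → match P4@[53:54]
pos 55 'a': at 13 (fail-walked)  → match P5@[54:55]
pos 56 'b': at 12 (fail-walked)

Result: [[2,2],[7,2],[8,3],[9,3],[12,5],[14,4],[16,4],[17,5],[20,2],[21,3],[26,2],[28,2],[29,3],[31,3],[36,2],[38,2],[39,3],[42,2],[44,4],[46,3],[49,4],[54,4],[55,5]]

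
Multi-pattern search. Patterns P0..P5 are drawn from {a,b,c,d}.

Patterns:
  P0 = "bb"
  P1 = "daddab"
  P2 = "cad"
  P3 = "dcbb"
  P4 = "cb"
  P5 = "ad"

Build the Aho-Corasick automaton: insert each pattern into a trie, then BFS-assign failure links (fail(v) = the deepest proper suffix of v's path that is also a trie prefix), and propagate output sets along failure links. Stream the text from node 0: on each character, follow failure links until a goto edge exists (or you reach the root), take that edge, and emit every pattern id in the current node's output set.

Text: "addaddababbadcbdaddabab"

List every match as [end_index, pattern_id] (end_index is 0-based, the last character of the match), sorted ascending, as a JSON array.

Build:
Trie (insert patterns):
  n0 'ε': a→16 b→1 c→9 d→3
  n1 'b': b→2
  n2 'bb': ·  ←P0
  n3 'd': a→4 c→12
  n4 'da': d→5
  n5 'dad': d→6
  n6 'dadd': a→7
  n7 'dadda': b→8
  n8 'daddab': ·  ←P1
  n9 'c': a→10 b→15
  n10 'ca': d→11
  n11 'cad': ·  ←P2
  n12 'dc': b→13
  n13 'dcb': b→14
  n14 'dcbb': ·  ←P3
  n15 'cb': ·  ←P4
  n16 'a': d→17
  n17 'ad': ·  ←P5

Failure links (BFS by depth):
  fail(1) 'b': from fail(0)=0 chase 'b': 0 ⇒ 0;  out=∅∪out(0)=∅
  fail(3) 'd': from fail(0)=0 chase 'd': 0 ⇒ 0;  out=∅∪out(0)=∅
  fail(9) 'c': from fail(0)=0 chase 'c': 0 ⇒ 0;  out=∅∪out(0)=∅
  fail(16) 'a': from fail(0)=0 chase 'a': 0 ⇒ 0;  out=∅∪out(0)=∅
  fail(2) 'bb': from fail(1)=0 chase 'b': 0 ⇒ 1;  out={0}∪out(1)={0}
  fail(4) 'da': from fail(3)=0 chase 'a': 0 ⇒ 16;  out=∅∪out(16)=∅
  fail(10) 'ca': from fail(9)=0 chase 'a': 0 ⇒ 16;  out=∅∪out(16)=∅
  fail(12) 'dc': from fail(3)=0 chase 'c': 0 ⇒ 9;  out=∅∪out(9)=∅
  fail(15) 'cb': from fail(9)=0 chase 'b': 0 ⇒ 1;  out={4}∪out(1)={4}
  fail(17) 'ad': from fail(16)=0 chase 'd': 0 ⇒ 3;  out={5}∪out(3)={5}
  fail(5) 'dad': from fail(4)=16 chase 'd': 16 ⇒ 17;  out=∅∪out(17)={5}
  fail(11) 'cad': from fail(10)=16 chase 'd': 16 ⇒ 17;  out={2}∪out(17)={2,5}
  fail(13) 'dcb': from fail(12)=9 chase 'b': 9 ⇒ 15;  out=∅∪out(15)={4}
  fail(6) 'dadd': from fail(5)=17 chase 'd': 17→3→0 ⇒ 3;  out=∅∪out(3)=∅
  fail(14) 'dcbb': from fail(13)=15 chase 'b': 15→1 ⇒ 2;  out={3}∪out(2)={0,3}
  fail(7) 'dadda': from fail(6)=3 chase 'a': 3 ⇒ 4;  out=∅∪out(4)=∅
  fail(8) 'daddab': from fail(7)=4 chase 'b': 4→16→0 ⇒ 1;  out={1}∪out(1)={1}

Run:
[0] read 'a'  n0⇒n16
[1] read 'd'  n16⇒n17  → match P5@[0:1]
[2] read 'd'  n17⇒n3 ·f
[3] read 'a'  n3⇒n4
[4] read 'd'  n4⇒n5  → match P5@[3:4]
[5] read 'd'  n5⇒n6
[6] read 'a'  n6⇒n7
[7] read 'b'  n7⇒n8  → match P1@[2:7]
[8] read 'a'  n8⇒n16 ·f
[9] read 'b'  n16⇒n1 ·f
[10] read 'b'  n1⇒n2  → match P0@[9:10]
[11] read 'a'  n2⇒n16 ·f
[12] read 'd'  n16⇒n17  → match P5@[11:12]
[13] read 'c'  n17⇒n12 ·f
[14] read 'b'  n12⇒n13  → match P4@[13:14]
[15] read 'd'  n13⇒n3 ·f
[16] read 'a'  n3⇒n4
[17] read 'd'  n4⇒n5  → match P5@[16:17]
[18] read 'd'  n5⇒n6
[19] read 'a'  n6⇒n7
[20] read 'b'  n7⇒n8  → match P1@[15:20]
[21] read 'a'  n8⇒n16 ·f
[22] read 'b'  n16⇒n1 ·f

All matches (sorted): [[1,5],[4,5],[7,1],[10,0],[12,5],[14,4],[17,5],[20,1]]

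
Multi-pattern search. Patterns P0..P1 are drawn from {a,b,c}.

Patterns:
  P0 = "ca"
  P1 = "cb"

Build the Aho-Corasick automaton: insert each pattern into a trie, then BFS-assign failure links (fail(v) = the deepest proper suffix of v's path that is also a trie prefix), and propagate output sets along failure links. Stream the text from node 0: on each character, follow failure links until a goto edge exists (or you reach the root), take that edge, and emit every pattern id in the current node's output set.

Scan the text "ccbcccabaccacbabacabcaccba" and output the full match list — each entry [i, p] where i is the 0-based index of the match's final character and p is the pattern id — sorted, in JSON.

Construct AC machine:
Trie (insert patterns):
  0='ε' goto c→1
  1='c' goto a→2 b→3
  2='ca' goto ·  ←P0
  3='cb' goto ·  ←P1

Failure links (BFS by depth):
  n1('c'): parent n0 fail=0; on 'c' 0 → fail=0;  out ∅∪∅=∅
  n2('ca'): parent n1 fail=0; on 'a' 0 → fail=0;  out {0}∪∅={0}
  n3('cb'): parent n1 fail=0; on 'b' 0 → fail=0;  out {1}∪∅={1}

Run:
[0] read 'c'  n0⇒n1
[1] read 'c'  n1⇒n1 ·f
[2] read 'b'  n1⇒n3  → match P1@[1:2]
[3] read 'c'  n3⇒n1 ·f
[4] read 'c'  n1⇒n1 ·f
[5] read 'c'  n1⇒n1 ·f
[6] read 'a'  n1⇒n2  → match P0@[5:6]
[7] read 'b'  n2⇒n0 ·f
[8] read 'a'  n0⇒n0
[9] read 'c'  n0⇒n1
[10] read 'c'  n1⇒n1 ·f
[11] read 'a'  n1⇒n2  → match P0@[10:11]
[12] read 'c'  n2⇒n1 ·f
[13] read 'b'  n1⇒n3  → match P1@[12:13]
[14] read 'a'  n3⇒n0 ·f
[15] read 'b'  n0⇒n0
[16] read 'a'  n0⇒n0
[17] read 'c'  n0⇒n1
[18] read 'a'  n1⇒n2  → match P0@[17:18]
[19] read 'b'  n2⇒n0 ·f
[20] read 'c'  n0⇒n1
[21] read 'a'  n1⇒n2  → match P0@[20:21]
[22] read 'c'  n2⇒n1 ·f
[23] read 'c'  n1⇒n1 ·f
[24] read 'b'  n1⇒n3  → match P1@[23:24]
[25] read 'a'  n3⇒n0 ·f

Matches: [[2,1],[6,0],[11,0],[13,1],[18,0],[21,0],[24,1]]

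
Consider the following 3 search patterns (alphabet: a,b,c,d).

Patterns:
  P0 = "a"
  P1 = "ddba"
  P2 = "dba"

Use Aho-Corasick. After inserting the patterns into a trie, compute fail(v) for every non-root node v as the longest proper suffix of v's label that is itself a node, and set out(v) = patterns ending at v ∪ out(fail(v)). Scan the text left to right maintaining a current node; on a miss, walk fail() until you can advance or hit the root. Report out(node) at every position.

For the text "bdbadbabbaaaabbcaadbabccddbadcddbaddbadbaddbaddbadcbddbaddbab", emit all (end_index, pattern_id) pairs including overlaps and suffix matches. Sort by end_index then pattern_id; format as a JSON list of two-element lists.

Build automaton:
Trie nodes:
  n0 'ε': a→1 d→2
  n1 'a': ·  ←P0
  n2 'd': b→6 d→3
  n3 'dd': b→4
  n4 'ddb': a→5
  n5 'ddba': ·  ←P1
  n6 'db': a→7
  n7 'dba': ·  ←P2

BFS fail/out derivation:
  n1('a'): parent n0 fail=0; on 'a' 0 → fail=0;  out {0}∪∅={0}
  n2('d'): parent n0 fail=0; on 'd' 0 → fail=0;  out ∅∪∅=∅
  n3('dd'): parent n2 fail=0; on 'd' 0 → fail=2;  out ∅∪∅=∅
  n6('db'): parent n2 fail=0; on 'b' 0 → fail=0;  out ∅∪∅=∅
  n4('ddb'): parent n3 fail=2; on 'b' 2 → fail=6;  out ∅∪∅=∅
  n7('dba'): parent n6 fail=0; on 'a' 0 → fail=1;  out {2}∪{0}={0,2}
  n5('ddba'): parent n4 fail=6; on 'a' 6 → fail=7;  out {1}∪{0,2}={0,1,2}

Text stream:
pos 0 'b': at 0
pos 1 'd': at 2
pos 2 'b': at 6
pos 3 'a': at 7  emit P0@[3:3],P2@[1:3]
pos 4 'd': at 2 (fail-walked)
pos 5 'b': at 6
pos 6 'a': at 7  emit P0@[6:6],P2@[4:6]
pos 7 'b': at 0 (fail-walked)
pos 8 'b': at 0
pos 9 'a': at 1  emit P0@[9:9]
pos 10 'a': at 1 (fail-walked)  emit P0@[10:10]
pos 11 'a': at 1 (fail-walked)  emit P0@[11:11]
pos 12 'a': at 1 (fail-walked)  emit P0@[12:12]
pos 13 'b': at 0 (fail-walked)
pos 14 'b': at 0
pos 15 'c': at 0
pos 16 'a': at 1  emit P0@[16:16]
pos 17 'a': at 1 (fail-walked)  emit P0@[17:17]
pos 18 'd': at 2 (fail-walked)
pos 19 'b': at 6
pos 20 'a': at 7  emit P0@[20:20],P2@[18:20]
pos 21 'b': at 0 (fail-walked)
pos 22 'c': at 0
pos 23 'c': at 0
pos 24 'd': at 2
pos 25 'd': at 3
pos 26 'b': at 4
pos 27 'a': at 5  emit P0@[27:27],P1@[24:27],P2@[25:27]
pos 28 'd': at 2 (fail-walked)
pos 29 'c': at 0 (fail-walked)
pos 30 'd': at 2
pos 31 'd': at 3
pos 32 'b': at 4
pos 33 'a': at 5  emit P0@[33:33],P1@[30:33],P2@[31:33]
pos 34 'd': at 2 (fail-walked)
pos 35 'd': at 3
pos 36 'b': at 4
pos 37 'a': at 5  emit P0@[37:37],P1@[34:37],P2@[35:37]
pos 38 'd': at 2 (fail-walked)
pos 39 'b': at 6
pos 40 'a': at 7  emit P0@[40:40],P2@[38:40]
pos 41 'd': at 2 (fail-walked)
pos 42 'd': at 3
pos 43 'b': at 4
pos 44 'a': at 5  emit P0@[44:44],P1@[41:44],P2@[42:44]
pos 45 'd': at 2 (fail-walked)
pos 46 'd': at 3
pos 47 'b': at 4
pos 48 'a': at 5  emit P0@[48:48],P1@[45:48],P2@[46:48]
pos 49 'd': at 2 (fail-walked)
pos 50 'c': at 0 (fail-walked)
pos 51 'b': at 0
pos 52 'd': at 2
pos 53 'd': at 3
pos 54 'b': at 4
pos 55 'a': at 5  emit P0@[55:55],P1@[52:55],P2@[53:55]
pos 56 'd': at 2 (fail-walked)
pos 57 'd': at 3
pos 58 'b': at 4
pos 59 'a': at 5  emit P0@[59:59],P1@[56:59],P2@[57:59]
pos 60 'b': at 0 (fail-walked)

Result: [[3,0],[3,2],[6,0],[6,2],[9,0],[10,0],[11,0],[12,0],[16,0],[17,0],[20,0],[20,2],[27,0],[27,1],[27,2],[33,0],[33,1],[33,2],[37,0],[37,1],[37,2],[40,0],[40,2],[44,0],[44,1],[44,2],[48,0],[48,1],[48,2],[55,0],[55,1],[55,2],[59,0],[59,1],[59,2]]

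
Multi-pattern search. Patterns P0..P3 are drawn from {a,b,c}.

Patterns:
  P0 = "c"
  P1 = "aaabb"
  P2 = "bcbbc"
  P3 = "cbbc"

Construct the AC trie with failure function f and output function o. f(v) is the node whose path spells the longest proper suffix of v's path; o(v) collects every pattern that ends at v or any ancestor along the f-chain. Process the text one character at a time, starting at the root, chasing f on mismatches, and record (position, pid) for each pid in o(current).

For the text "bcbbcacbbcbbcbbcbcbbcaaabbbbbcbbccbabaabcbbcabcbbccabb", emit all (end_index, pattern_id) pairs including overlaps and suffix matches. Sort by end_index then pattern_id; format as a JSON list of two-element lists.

Construct AC machine:
Trie (insert patterns):
  n0 'ε': a→2 b→7 c→1
  n1 'c': b→12  ←P0
  n2 'a': a→3
  n3 'aa': a→4
  n4 'aaa': b→5
  n5 'aaab': b→6
  n6 'aaabb': ·  ←P1
  n7 'b': c→8
  n8 'bc': b→9
  n9 'bcb': b→10
  n10 'bcbb': c→11
  n11 'bcbbc': ·  ←P2
  n12 'cb': b→13
  n13 'cbb': c→14
  n14 'cbbc': ·  ←P3

BFS fail/out derivation:
  n1('c'): parent n0 fail=0; on 'c' 0 → fail=0;  out {0}∪∅={0}
  n2('a'): parent n0 fail=0; on 'a' 0 → fail=0;  out ∅∪∅=∅
  n7('b'): parent n0 fail=0; on 'b' 0 → fail=0;  out ∅∪∅=∅
  n3('aa'): parent n2 fail=0; on 'a' 0 → fail=2;  out ∅∪∅=∅
  n8('bc'): parent n7 fail=0; on 'c' 0 → fail=1;  out ∅∪{0}={0}
  n12('cb'): parent n1 fail=0; on 'b' 0 → fail=7;  out ∅∪∅=∅
  n4('aaa'): parent n3 fail=2; on 'a' 2 → fail=3;  out ∅∪∅=∅
  n9('bcb'): parent n8 fail=1; on 'b' 1 → fail=12;  out ∅∪∅=∅
  n13('cbb'): parent n12 fail=7; on 'b' 7→0 → fail=7;  out ∅∪∅=∅
  n5('aaab'): parent n4 fail=3; on 'b' 3→2→0 → fail=7;  out ∅∪∅=∅
  n10('bcbb'): parent n9 fail=12; on 'b' 12 → fail=13;  out ∅∪∅=∅
  n14('cbbc'): parent n13 fail=7; on 'c' 7 → fail=8;  out {3}∪{0}={0,3}
  n6('aaabb'): parent n5 fail=7; on 'b' 7→0 → fail=7;  out {1}∪∅={1}
  n11('bcbbc'): parent n10 fail=13; on 'c' 13 → fail=14;  out {2}∪{0,3}={0,2,3}

Text stream:
pos 0 'b': at 7
pos 1 'c': at 8  → match P0@[1:1]
pos 2 'b': at 9
pos 3 'b': at 10
pos 4 'c': at 11  → match P0@[4:4],P2@[0:4],P3@[1:4]
pos 5 'a': at 2 (fail-walked)
pos 6 'c': at 1 (fail-walked)  → match P0@[6:6]
pos 7 'b': at 12
pos 8 'b': at 13
pos 9 'c': at 14  → match P0@[9:9],P3@[6:9]
pos 10 'b': at 9 (fail-walked)
pos 11 'b': at 10
pos 12 'c': at 11  → match P0@[12:12],P2@[8:12],P3@[9:12]
pos 13 'b': at 9 (fail-walked)
pos 14 'b': at 10
pos 15 'c': at 11  → match P0@[15:15],P2@[11:15],P3@[12:15]
pos 16 'b': at 9 (fail-walked)
pos 17 'c': at 8 (fail-walked)  → match P0@[17:17]
pos 18 'b': at 9
pos 19 'b': at 10
pos 20 'c': at 11  → match P0@[20:20],P2@[16:20],P3@[17:20]
pos 21 'a': at 2 (fail-walked)
pos 22 'a': at 3
pos 23 'a': at 4
pos 24 'b': at 5
pos 25 'b': at 6  → match P1@[21:25]
pos 26 'b': at 7 (fail-walked)
pos 27 'b': at 7 (fail-walked)
pos 28 'b': at 7 (fail-walked)
pos 29 'c': at 8  → match P0@[29:29]
pos 30 'b': at 9
pos 31 'b': at 10
pos 32 'c': at 11  → match P0@[32:32],P2@[28:32],P3@[29:32]
pos 33 'c': at 1 (fail-walked)  → match P0@[33:33]
pos 34 'b': at 12
pos 35 'a': at 2 (fail-walked)
pos 36 'b': at 7 (fail-walked)
pos 37 'a': at 2 (fail-walked)
pos 38 'a': at 3
pos 39 'b': at 7 (fail-walked)
pos 40 'c': at 8  → match P0@[40:40]
pos 41 'b': at 9
pos 42 'b': at 10
pos 43 'c': at 11  → match P0@[43:43],P2@[39:43],P3@[40:43]
pos 44 'a': at 2 (fail-walked)
pos 45 'b': at 7 (fail-walked)
pos 46 'c': at 8  → match P0@[46:46]
pos 47 'b': at 9
pos 48 'b': at 10
pos 49 'c': at 11  → match P0@[49:49],P2@[45:49],P3@[46:49]
pos 50 'c': at 1 (fail-walked)  → match P0@[50:50]
pos 51 'a': at 2 (fail-walked)
pos 52 'b': at 7 (fail-walked)
pos 53 'b': at 7 (fail-walked)

Result: [[1,0],[4,0],[4,2],[4,3],[6,0],[9,0],[9,3],[12,0],[12,2],[12,3],[15,0],[15,2],[15,3],[17,0],[20,0],[20,2],[20,3],[25,1],[29,0],[32,0],[32,2],[32,3],[33,0],[40,0],[43,0],[43,2],[43,3],[46,0],[49,0],[49,2],[49,3],[50,0]]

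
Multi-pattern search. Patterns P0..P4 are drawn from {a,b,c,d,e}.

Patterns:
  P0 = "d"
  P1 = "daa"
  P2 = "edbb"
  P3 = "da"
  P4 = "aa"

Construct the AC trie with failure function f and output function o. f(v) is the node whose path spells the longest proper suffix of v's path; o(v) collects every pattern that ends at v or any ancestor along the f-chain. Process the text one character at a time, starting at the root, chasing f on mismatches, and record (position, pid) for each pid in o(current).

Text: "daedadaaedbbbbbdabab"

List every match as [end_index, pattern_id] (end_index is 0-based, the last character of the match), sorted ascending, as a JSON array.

Build:
Trie (insert patterns):
  0='ε' goto a→8 d→1 e→4
  1='d' goto a→2  [P0 ends]
  2='da' goto a→3  [P3 ends]
  3='daa' goto ·  [P1 ends]
  4='e' goto d→5
  5='ed' goto b→6
  6='edb' goto b→7
  7='edbb' goto ·  [P2 ends]
  8='a' goto a→9
  9='aa' goto ·  [P4 ends]

Failure links (BFS by depth):
  fail(1) 'd': from fail(0)=0 chase 'd': 0 ⇒ 0;  out={0}∪out(0)={0}
  fail(4) 'e': from fail(0)=0 chase 'e': 0 ⇒ 0;  out=∅∪out(0)=∅
  fail(8) 'a': from fail(0)=0 chase 'a': 0 ⇒ 0;  out=∅∪out(0)=∅
  fail(2) 'da': from fail(1)=0 chase 'a': 0 ⇒ 8;  out={3}∪out(8)={3}
  fail(5) 'ed': from fail(4)=0 chase 'd': 0 ⇒ 1;  out=∅∪out(1)={0}
  fail(9) 'aa': from fail(8)=0 chase 'a': 0 ⇒ 8;  out={4}∪out(8)={4}
  fail(3) 'daa': from fail(2)=8 chase 'a': 8 ⇒ 9;  out={1}∪out(9)={1,4}
  fail(6) 'edb': from fail(5)=1 chase 'b': 1→0 ⇒ 0;  out=∅∪out(0)=∅
  fail(7) 'edbb': from fail(6)=0 chase 'b': 0 ⇒ 0;  out={2}∪out(0)={2}

Run:
[0] read 'd'  n0⇒n1  → match P0@[0:0]
[1] read 'a'  n1⇒n2  → match P3@[0:1]
[2] read 'e'  n2⇒n4 (via fail)
[3] read 'd'  n4⇒n5  → match P0@[3:3]
[4] read 'a'  n5⇒n2 (via fail)  → match P3@[3:4]
[5] read 'd'  n2⇒n1 (via fail)  → match P0@[5:5]
[6] read 'a'  n1⇒n2  → match P3@[5:6]
[7] read 'a'  n2⇒n3  → match P1@[5:7],P4@[6:7]
[8] read 'e'  n3⇒n4 (via fail)
[9] read 'd'  n4⇒n5  → match P0@[9:9]
[10] read 'b'  n5⇒n6
[11] read 'b'  n6⇒n7  → match P2@[8:11]
[12] read 'b'  n7⇒n0 (via fail)
[13] read 'b'  n0⇒n0
[14] read 'b'  n0⇒n0
[15] read 'd'  n0⇒n1  → match P0@[15:15]
[16] read 'a'  n1⇒n2  → match P3@[15:16]
[17] read 'b'  n2⇒n0 (via fail)
[18] read 'a'  n0⇒n8
[19] read 'b'  n8⇒n0 (via fail)

Result: [[0,0],[1,3],[3,0],[4,3],[5,0],[6,3],[7,1],[7,4],[9,0],[11,2],[15,0],[16,3]]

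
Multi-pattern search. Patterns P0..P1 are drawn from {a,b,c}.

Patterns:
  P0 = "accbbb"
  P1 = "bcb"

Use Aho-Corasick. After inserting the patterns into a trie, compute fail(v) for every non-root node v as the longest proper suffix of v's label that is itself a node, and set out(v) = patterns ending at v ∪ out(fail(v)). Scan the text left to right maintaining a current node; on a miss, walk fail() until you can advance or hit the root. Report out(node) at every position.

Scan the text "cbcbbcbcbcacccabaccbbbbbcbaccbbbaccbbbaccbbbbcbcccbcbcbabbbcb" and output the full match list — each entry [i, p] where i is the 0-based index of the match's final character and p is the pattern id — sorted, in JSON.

Construct AC machine:
Trie nodes:
  n0 'ε': a→1 b→7
  n1 'a': c→2
  n2 'ac': c→3
  n3 'acc': b→4
  n4 'accb': b→5
  n5 'accbb': b→6
  n6 'accbbb': ·  [P0 ends]
  n7 'b': c→8
  n8 'bc': b→9
  n9 'bcb': ·  [P1 ends]

BFS fail/out derivation:
  n1('a'): parent n0 fail=0; on 'a' 0 → fail=0;  out ∅∪∅=∅
  n7('b'): parent n0 fail=0; on 'b' 0 → fail=0;  out ∅∪∅=∅
  n2('ac'): parent n1 fail=0; on 'c' 0 → fail=0;  out ∅∪∅=∅
  n8('bc'): parent n7 fail=0; on 'c' 0 → fail=0;  out ∅∪∅=∅
  n3('acc'): parent n2 fail=0; on 'c' 0 → fail=0;  out ∅∪∅=∅
  n9('bcb'): parent n8 fail=0; on 'b' 0 → fail=7;  out {1}∪∅={1}
  n4('accb'): parent n3 fail=0; on 'b' 0 → fail=7;  out ∅∪∅=∅
  n5('accbb'): parent n4 fail=7; on 'b' 7→0 → fail=7;  out ∅∪∅=∅
  n6('accbbb'): parent n5 fail=7; on 'b' 7→0 → fail=7;  out {0}∪∅={0}

Run:
i=0 'c': node 0→0
i=1 'b': node 0→7
i=2 'c': node 7→8
i=3 'b': node 8→9  emit P1@[1:3]
i=4 'b': node 9→7 ·f
i=5 'c': node 7→8
i=6 'b': node 8→9  emit P1@[4:6]
i=7 'c': node 9→8 ·f
i=8 'b': node 8→9  emit P1@[6:8]
i=9 'c': node 9→8 ·f
i=10 'a': node 8→1 ·f
i=11 'c': node 1→2
i=12 'c': node 2→3
i=13 'c': node 3→0 ·f
i=14 'a': node 0→1
i=15 'b': node 1→7 ·f
i=16 'a': node 7→1 ·f
i=17 'c': node 1→2
i=18 'c': node 2→3
i=19 'b': node 3→4
i=20 'b': node 4→5
i=21 'b': node 5→6  emit P0@[16:21]
i=22 'b': node 6→7 ·f
i=23 'b': node 7→7 ·f
i=24 'c': node 7→8
i=25 'b': node 8→9  emit P1@[23:25]
i=26 'a': node 9→1 ·f
i=27 'c': node 1→2
i=28 'c': node 2→3
i=29 'b': node 3→4
i=30 'b': node 4→5
i=31 'b': node 5→6  emit P0@[26:31]
i=32 'a': node 6→1 ·f
i=33 'c': node 1→2
i=34 'c': node 2→3
i=35 'b': node 3→4
i=36 'b': node 4→5
i=37 'b': node 5→6  emit P0@[32:37]
i=38 'a': node 6→1 ·f
i=39 'c': node 1→2
i=40 'c': node 2→3
i=41 'b': node 3→4
i=42 'b': node 4→5
i=43 'b': node 5→6  emit P0@[38:43]
i=44 'b': node 6→7 ·f
i=45 'c': node 7→8
i=46 'b': node 8→9  emit P1@[44:46]
i=47 'c': node 9→8 ·f
i=48 'c': node 8→0 ·f
i=49 'c': node 0→0
i=50 'b': node 0→7
i=51 'c': node 7→8
i=52 'b': node 8→9  emit P1@[50:52]
i=53 'c': node 9→8 ·f
i=54 'b': node 8→9  emit P1@[52:54]
i=55 'a': node 9→1 ·f
i=56 'b': node 1→7 ·f
i=57 'b': node 7→7 ·f
i=58 'b': node 7→7 ·f
i=59 'c': node 7→8
i=60 'b': node 8→9  emit P1@[58:60]

All matches (sorted): [[3,1],[6,1],[8,1],[21,0],[25,1],[31,0],[37,0],[43,0],[46,1],[52,1],[54,1],[60,1]]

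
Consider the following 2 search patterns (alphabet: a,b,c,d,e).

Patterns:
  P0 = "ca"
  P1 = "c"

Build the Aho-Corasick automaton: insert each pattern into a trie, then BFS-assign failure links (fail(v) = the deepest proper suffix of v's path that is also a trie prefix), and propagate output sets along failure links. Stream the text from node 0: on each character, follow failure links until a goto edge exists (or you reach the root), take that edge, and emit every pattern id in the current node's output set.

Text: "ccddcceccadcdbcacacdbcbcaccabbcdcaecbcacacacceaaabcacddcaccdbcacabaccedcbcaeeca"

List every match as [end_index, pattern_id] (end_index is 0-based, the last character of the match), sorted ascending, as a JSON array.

Construct AC machine:
Trie (insert patterns):
  0='ε' goto c→1
  1='c' goto a→2  [P1 ends]
  2='ca' goto ·  [P0 ends]

Failure links (BFS by depth):
  n1('c'): parent n0 fail=0; on 'c' 0 → fail=0;  out {1}∪∅={1}
  n2('ca'): parent n1 fail=0; on 'a' 0 → fail=0;  out {0}∪∅={0}

Run:
i=0 'c': node 0→1  ** P1@[0:0]
i=1 'c': node 1→1 (via fail)  ** P1@[1:1]
i=2 'd': node 1→0 (via fail)
i=3 'd': node 0→0
i=4 'c': node 0→1  ** P1@[4:4]
i=5 'c': node 1→1 (via fail)  ** P1@[5:5]
i=6 'e': node 1→0 (via fail)
i=7 'c': node 0→1  ** P1@[7:7]
i=8 'c': node 1→1 (via fail)  ** P1@[8:8]
i=9 'a': node 1→2  ** P0@[8:9]
i=10 'd': node 2→0 (via fail)
i=11 'c': node 0→1  ** P1@[11:11]
i=12 'd': node 1→0 (via fail)
i=13 'b': node 0→0
i=14 'c': node 0→1  ** P1@[14:14]
i=15 'a': node 1→2  ** P0@[14:15]
i=16 'c': node 2→1 (via fail)  ** P1@[16:16]
i=17 'a': node 1→2  ** P0@[16:17]
i=18 'c': node 2→1 (via fail)  ** P1@[18:18]
i=19 'd': node 1→0 (via fail)
i=20 'b': node 0→0
i=21 'c': node 0→1  ** P1@[21:21]
i=22 'b': node 1→0 (via fail)
i=23 'c': node 0→1  ** P1@[23:23]
i=24 'a': node 1→2  ** P0@[23:24]
i=25 'c': node 2→1 (via fail)  ** P1@[25:25]
i=26 'c': node 1→1 (via fail)  ** P1@[26:26]
i=27 'a': node 1→2  ** P0@[26:27]
i=28 'b': node 2→0 (via fail)
i=29 'b': node 0→0
i=30 'c': node 0→1  ** P1@[30:30]
i=31 'd': node 1→0 (via fail)
i=32 'c': node 0→1  ** P1@[32:32]
i=33 'a': node 1→2  ** P0@[32:33]
i=34 'e': node 2→0 (via fail)
i=35 'c': node 0→1  ** P1@[35:35]
i=36 'b': node 1→0 (via fail)
i=37 'c': node 0→1  ** P1@[37:37]
i=38 'a': node 1→2  ** P0@[37:38]
i=39 'c': node 2→1 (via fail)  ** P1@[39:39]
i=40 'a': node 1→2  ** P0@[39:40]
i=41 'c': node 2→1 (via fail)  ** P1@[41:41]
i=42 'a': node 1→2  ** P0@[41:42]
i=43 'c': node 2→1 (via fail)  ** P1@[43:43]
i=44 'c': node 1→1 (via fail)  ** P1@[44:44]
i=45 'e': node 1→0 (via fail)
i=46 'a': node 0→0
i=47 'a': node 0→0
i=48 'a': node 0→0
i=49 'b': node 0→0
i=50 'c': node 0→1  ** P1@[50:50]
i=51 'a': node 1→2  ** P0@[50:51]
i=52 'c': node 2→1 (via fail)  ** P1@[52:52]
i=53 'd': node 1→0 (via fail)
i=54 'd': node 0→0
i=55 'c': node 0→1  ** P1@[55:55]
i=56 'a': node 1→2  ** P0@[55:56]
i=57 'c': node 2→1 (via fail)  ** P1@[57:57]
i=58 'c': node 1→1 (via fail)  ** P1@[58:58]
i=59 'd': node 1→0 (via fail)
i=60 'b': node 0→0
i=61 'c': node 0→1  ** P1@[61:61]
i=62 'a': node 1→2  ** P0@[61:62]
i=63 'c': node 2→1 (via fail)  ** P1@[63:63]
i=64 'a': node 1→2  ** P0@[63:64]
i=65 'b': node 2→0 (via fail)
i=66 'a': node 0→0
i=67 'c': node 0→1  ** P1@[67:67]
i=68 'c': node 1→1 (via fail)  ** P1@[68:68]
i=69 'e': node 1→0 (via fail)
i=70 'd': node 0→0
i=71 'c': node 0→1  ** P1@[71:71]
i=72 'b': node 1→0 (via fail)
i=73 'c': node 0→1  ** P1@[73:73]
i=74 'a': node 1→2  ** P0@[73:74]
i=75 'e': node 2→0 (via fail)
i=76 'e': node 0→0
i=77 'c': node 0→1  ** P1@[77:77]
i=78 'a': node 1→2  ** P0@[77:78]

Matches: [[0,1],[1,1],[4,1],[5,1],[7,1],[8,1],[9,0],[11,1],[14,1],[15,0],[16,1],[17,0],[18,1],[21,1],[23,1],[24,0],[25,1],[26,1],[27,0],[30,1],[32,1],[33,0],[35,1],[37,1],[38,0],[39,1],[40,0],[41,1],[42,0],[43,1],[44,1],[50,1],[51,0],[52,1],[55,1],[56,0],[57,1],[58,1],[61,1],[62,0],[63,1],[64,0],[67,1],[68,1],[71,1],[73,1],[74,0],[77,1],[78,0]]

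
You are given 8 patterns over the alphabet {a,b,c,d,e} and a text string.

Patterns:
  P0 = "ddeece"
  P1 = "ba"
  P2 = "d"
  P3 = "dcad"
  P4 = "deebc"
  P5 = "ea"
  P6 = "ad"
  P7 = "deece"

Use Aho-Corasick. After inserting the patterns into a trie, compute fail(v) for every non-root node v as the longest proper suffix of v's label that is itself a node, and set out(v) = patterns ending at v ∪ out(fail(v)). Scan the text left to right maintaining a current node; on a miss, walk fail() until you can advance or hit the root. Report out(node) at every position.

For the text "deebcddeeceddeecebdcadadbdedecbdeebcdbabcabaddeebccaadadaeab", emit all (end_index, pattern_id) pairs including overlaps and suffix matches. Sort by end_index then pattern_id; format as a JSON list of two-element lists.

Build automaton:
Trie nodes:
  n0 'ε': a→18 b→7 d→1 e→16
  n1 'd': c→9 d→2 e→12  [P2 ends]
  n2 'dd': e→3
  n3 'dde': e→4
  n4 'ddee': c→5
  n5 'ddeec': e→6
  n6 'ddeece': ·  [P0 ends]
  n7 'b': a→8
  n8 'ba': ·  [P1 ends]
  n9 'dc': a→10
  n10 'dca': d→11
  n11 'dcad': ·  [P3 ends]
  n12 'de': e→13
  n13 'dee': b→14 c→20
  n14 'deeb': c→15
  n15 'deebc': ·  [P4 ends]
  n16 'e': a→17
  n17 'ea': ·  [P5 ends]
  n18 'a': d→19
  n19 'ad': ·  [P6 ends]
  n20 'deec': e→21
  n21 'deece': ·  [P7 ends]

BFS fail/out derivation:
  n1('d'): parent n0 fail=0; on 'd' 0 → fail=0;  out {2}∪∅={2}
  n7('b'): parent n0 fail=0; on 'b' 0 → fail=0;  out ∅∪∅=∅
  n16('e'): parent n0 fail=0; on 'e' 0 → fail=0;  out ∅∪∅=∅
  n18('a'): parent n0 fail=0; on 'a' 0 → fail=0;  out ∅∪∅=∅
  n2('dd'): parent n1 fail=0; on 'd' 0 → fail=1;  out ∅∪{2}={2}
  n8('ba'): parent n7 fail=0; on 'a' 0 → fail=18;  out {1}∪∅={1}
  n9('dc'): parent n1 fail=0; on 'c' 0 → fail=0;  out ∅∪∅=∅
  n12('de'): parent n1 fail=0; on 'e' 0 → fail=16;  out ∅∪∅=∅
  n17('ea'): parent n16 fail=0; on 'a' 0 → fail=18;  out {5}∪∅={5}
  n19('ad'): parent n18 fail=0; on 'd' 0 → fail=1;  out {6}∪{2}={2,6}
  n3('dde'): parent n2 fail=1; on 'e' 1 → fail=12;  out ∅∪∅=∅
  n10('dca'): parent n9 fail=0; on 'a' 0 → fail=18;  out ∅∪∅=∅
  n13('dee'): parent n12 fail=16; on 'e' 16→0 → fail=16;  out ∅∪∅=∅
  n4('ddee'): parent n3 fail=12; on 'e' 12 → fail=13;  out ∅∪∅=∅
  n11('dcad'): parent n10 fail=18; on 'd' 18 → fail=19;  out {3}∪{2,6}={2,3,6}
  n14('deeb'): parent n13 fail=16; on 'b' 16→0 → fail=7;  out ∅∪∅=∅
  n20('deec'): parent n13 fail=16; on 'c' 16→0 → fail=0;  out ∅∪∅=∅
  n5('ddeec'): parent n4 fail=13; on 'c' 13 → fail=20;  out ∅∪∅=∅
  n15('deebc'): parent n14 fail=7; on 'c' 7→0 → fail=0;  out {4}∪∅={4}
  n21('deece'): parent n20 fail=0; on 'e' 0 → fail=16;  out {7}∪∅={7}
  n6('ddeece'): parent n5 fail=20; on 'e' 20 → fail=21;  out {0}∪{7}={0,7}

Scan:
pos 0 'd': at 1  → match P2@[0:0]
pos 1 'e': at 12
pos 2 'e': at 13
pos 3 'b': at 14
pos 4 'c': at 15  → match P4@[0:4]
pos 5 'd': at 1 (fail-walked)  → match P2@[5:5]
pos 6 'd': at 2  → match P2@[6:6]
pos 7 'e': at 3
pos 8 'e': at 4
pos 9 'c': at 5
pos 10 'e': at 6  → match P0@[5:10],P7@[6:10]
pos 11 'd': at 1 (fail-walked)  → match P2@[11:11]
pos 12 'd': at 2  → match P2@[12:12]
pos 13 'e': at 3
pos 14 'e': at 4
pos 15 'c': at 5
pos 16 'e': at 6  → match P0@[11:16],P7@[12:16]
pos 17 'b': at 7 (fail-walked)
pos 18 'd': at 1 (fail-walked)  → match P2@[18:18]
pos 19 'c': at 9
pos 20 'a': at 10
pos 21 'd': at 11  → match P2@[21:21],P3@[18:21],P6@[20:21]
pos 22 'a': at 18 (fail-walked)
pos 23 'd': at 19  → match P2@[23:23],P6@[22:23]
pos 24 'b': at 7 (fail-walked)
pos 25 'd': at 1 (fail-walked)  → match P2@[25:25]
pos 26 'e': at 12
pos 27 'd': at 1 (fail-walked)  → match P2@[27:27]
pos 28 'e': at 12
pos 29 'c': at 0 (fail-walked)
pos 30 'b': at 7
pos 31 'd': at 1 (fail-walked)  → match P2@[31:31]
pos 32 'e': at 12
pos 33 'e': at 13
pos 34 'b': at 14
pos 35 'c': at 15  → match P4@[31:35]
pos 36 'd': at 1 (fail-walked)  → match P2@[36:36]
pos 37 'b': at 7 (fail-walked)
pos 38 'a': at 8  → match P1@[37:38]
pos 39 'b': at 7 (fail-walked)
pos 40 'c': at 0 (fail-walked)
pos 41 'a': at 18
pos 42 'b': at 7 (fail-walked)
pos 43 'a': at 8  → match P1@[42:43]
pos 44 'd': at 19 (fail-walked)  → match P2@[44:44],P6@[43:44]
pos 45 'd': at 2 (fail-walked)  → match P2@[45:45]
pos 46 'e': at 3
pos 47 'e': at 4
pos 48 'b': at 14 (fail-walked)
pos 49 'c': at 15  → match P4@[45:49]
pos 50 'c': at 0 (fail-walked)
pos 51 'a': at 18
pos 52 'a': at 18 (fail-walked)
pos 53 'd': at 19  → match P2@[53:53],P6@[52:53]
pos 54 'a': at 18 (fail-walked)
pos 55 'd': at 19  → match P2@[55:55],P6@[54:55]
pos 56 'a': at 18 (fail-walked)
pos 57 'e': at 16 (fail-walked)
pos 58 'a': at 17  → match P5@[57:58]
pos 59 'b': at 7 (fail-walked)

Result: [[0,2],[4,4],[5,2],[6,2],[10,0],[10,7],[11,2],[12,2],[16,0],[16,7],[18,2],[21,2],[21,3],[21,6],[23,2],[23,6],[25,2],[27,2],[31,2],[35,4],[36,2],[38,1],[43,1],[44,2],[44,6],[45,2],[49,4],[53,2],[53,6],[55,2],[55,6],[58,5]]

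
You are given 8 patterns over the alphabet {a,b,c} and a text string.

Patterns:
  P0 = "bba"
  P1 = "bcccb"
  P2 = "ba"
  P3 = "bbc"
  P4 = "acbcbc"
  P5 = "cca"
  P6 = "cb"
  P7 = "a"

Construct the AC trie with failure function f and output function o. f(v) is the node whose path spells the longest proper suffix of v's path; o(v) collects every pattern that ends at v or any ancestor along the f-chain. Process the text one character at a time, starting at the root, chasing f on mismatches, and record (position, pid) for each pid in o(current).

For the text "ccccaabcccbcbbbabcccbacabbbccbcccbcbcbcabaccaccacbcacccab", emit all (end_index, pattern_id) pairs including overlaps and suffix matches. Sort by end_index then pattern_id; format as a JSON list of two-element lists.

Construct AC machine:
Trie nodes:
  n0 'ε': a→10 b→1 c→16
  n1 'b': a→8 b→2 c→4
  n2 'bb': a→3 c→9
  n3 'bba': ·  ←P0
  n4 'bc': c→5
  n5 'bcc': c→6
  n6 'bccc': b→7
  n7 'bcccb': ·  ←P1
  n8 'ba': ·  ←P2
  n9 'bbc': ·  ←P3
  n10 'a': c→11  ←P7
  n11 'ac': b→12
  n12 'acb': c→13
  n13 'acbc': b→14
  n14 'acbcb': c→15
  n15 'acbcbc': ·  ←P4
  n16 'c': b→19 c→17
  n17 'cc': a→18
  n18 'cca': ·  ←P5
  n19 'cb': ·  ←P6

BFS fail/out derivation:
  fail(1) 'b': from fail(0)=0 chase 'b': 0 ⇒ 0;  out=∅∪out(0)=∅
  fail(10) 'a': from fail(0)=0 chase 'a': 0 ⇒ 0;  out={7}∪out(0)={7}
  fail(16) 'c': from fail(0)=0 chase 'c': 0 ⇒ 0;  out=∅∪out(0)=∅
  fail(2) 'bb': from fail(1)=0 chase 'b': 0 ⇒ 1;  out=∅∪out(1)=∅
  fail(4) 'bc': from fail(1)=0 chase 'c': 0 ⇒ 16;  out=∅∪out(16)=∅
  fail(8) 'ba': from fail(1)=0 chase 'a': 0 ⇒ 10;  out={2}∪out(10)={2,7}
  fail(11) 'ac': from fail(10)=0 chase 'c': 0 ⇒ 16;  out=∅∪out(16)=∅
  fail(17) 'cc': from fail(16)=0 chase 'c': 0 ⇒ 16;  out=∅∪out(16)=∅
  fail(19) 'cb': from fail(16)=0 chase 'b': 0 ⇒ 1;  out={6}∪out(1)={6}
  fail(3) 'bba': from fail(2)=1 chase 'a': 1 ⇒ 8;  out={0}∪out(8)={0,2,7}
  fail(5) 'bcc': from fail(4)=16 chase 'c': 16 ⇒ 17;  out=∅∪out(17)=∅
  fail(9) 'bbc': from fail(2)=1 chase 'c': 1 ⇒ 4;  out={3}∪out(4)={3}
  fail(12) 'acb': from fail(11)=16 chase 'b': 16 ⇒ 19;  out=∅∪out(19)={6}
  fail(18) 'cca': from fail(17)=16 chase 'a': 16→0 ⇒ 10;  out={5}∪out(10)={5,7}
  fail(6) 'bccc': from fail(5)=17 chase 'c': 17→16 ⇒ 17;  out=∅∪out(17)=∅
  fail(13) 'acbc': from fail(12)=19 chase 'c': 19→1 ⇒ 4;  out=∅∪out(4)=∅
  fail(7) 'bcccb': from fail(6)=17 chase 'b': 17→16 ⇒ 19;  out={1}∪out(19)={1,6}
  fail(14) 'acbcb': from fail(13)=4 chase 'b': 4→16 ⇒ 19;  out=∅∪out(19)={6}
  fail(15) 'acbcbc': from fail(14)=19 chase 'c': 19→1 ⇒ 4;  out={4}∪out(4)={4}

Text stream:
[0] read 'c'  n0⇒n16
[1] read 'c'  n16⇒n17
[2] read 'c'  n17⇒n17 (fail-walked)
[3] read 'c'  n17⇒n17 (fail-walked)
[4] read 'a'  n17⇒n18  ** P5@[2:4],P7@[4:4]
[5] read 'a'  n18⇒n10 (fail-walked)  ** P7@[5:5]
[6] read 'b'  n10⇒n1 (fail-walked)
[7] read 'c'  n1⇒n4
[8] read 'c'  n4⇒n5
[9] read 'c'  n5⇒n6
[10] read 'b'  n6⇒n7  ** P1@[6:10],P6@[9:10]
[11] read 'c'  n7⇒n4 (fail-walked)
[12] read 'b'  n4⇒n19 (fail-walked)  ** P6@[11:12]
[13] read 'b'  n19⇒n2 (fail-walked)
[14] read 'b'  n2⇒n2 (fail-walked)
[15] read 'a'  n2⇒n3  ** P0@[13:15],P2@[14:15],P7@[15:15]
[16] read 'b'  n3⇒n1 (fail-walked)
[17] read 'c'  n1⇒n4
[18] read 'c'  n4⇒n5
[19] read 'c'  n5⇒n6
[20] read 'b'  n6⇒n7  ** P1@[16:20],P6@[19:20]
[21] read 'a'  n7⇒n8 (fail-walked)  ** P2@[20:21],P7@[21:21]
[22] read 'c'  n8⇒n11 (fail-walked)
[23] read 'a'  n11⇒n10 (fail-walked)  ** P7@[23:23]
[24] read 'b'  n10⇒n1 (fail-walked)
[25] read 'b'  n1⇒n2
[26] read 'b'  n2⇒n2 (fail-walked)
[27] read 'c'  n2⇒n9  ** P3@[25:27]
[28] read 'c'  n9⇒n5 (fail-walked)
[29] read 'b'  n5⇒n19 (fail-walked)  ** P6@[28:29]
[30] read 'c'  n19⇒n4 (fail-walked)
[31] read 'c'  n4⇒n5
[32] read 'c'  n5⇒n6
[33] read 'b'  n6⇒n7  ** P1@[29:33],P6@[32:33]
[34] read 'c'  n7⇒n4 (fail-walked)
[35] read 'b'  n4⇒n19 (fail-walked)  ** P6@[34:35]
[36] read 'c'  n19⇒n4 (fail-walked)
[37] read 'b'  n4⇒n19 (fail-walked)  ** P6@[36:37]
[38] read 'c'  n19⇒n4 (fail-walked)
[39] read 'a'  n4⇒n10 (fail-walked)  ** P7@[39:39]
[40] read 'b'  n10⇒n1 (fail-walked)
[41] read 'a'  n1⇒n8  ** P2@[40:41],P7@[41:41]
[42] read 'c'  n8⇒n11 (fail-walked)
[43] read 'c'  n11⇒n17 (fail-walked)
[44] read 'a'  n17⇒n18  ** P5@[42:44],P7@[44:44]
[45] read 'c'  n18⇒n11 (fail-walked)
[46] read 'c'  n11⇒n17 (fail-walked)
[47] read 'a'  n17⇒n18  ** P5@[45:47],P7@[47:47]
[48] read 'c'  n18⇒n11 (fail-walked)
[49] read 'b'  n11⇒n12  ** P6@[48:49]
[50] read 'c'  n12⇒n13
[51] read 'a'  n13⇒n10 (fail-walked)  ** P7@[51:51]
[52] read 'c'  n10⇒n11
[53] read 'c'  n11⇒n17 (fail-walked)
[54] read 'c'  n17⇒n17 (fail-walked)
[55] read 'a'  n17⇒n18  ** P5@[53:55],P7@[55:55]
[56] read 'b'  n18⇒n1 (fail-walked)

Matches: [[4,5],[4,7],[5,7],[10,1],[10,6],[12,6],[15,0],[15,2],[15,7],[20,1],[20,6],[21,2],[21,7],[23,7],[27,3],[29,6],[33,1],[33,6],[35,6],[37,6],[39,7],[41,2],[41,7],[44,5],[44,7],[47,5],[47,7],[49,6],[51,7],[55,5],[55,7]]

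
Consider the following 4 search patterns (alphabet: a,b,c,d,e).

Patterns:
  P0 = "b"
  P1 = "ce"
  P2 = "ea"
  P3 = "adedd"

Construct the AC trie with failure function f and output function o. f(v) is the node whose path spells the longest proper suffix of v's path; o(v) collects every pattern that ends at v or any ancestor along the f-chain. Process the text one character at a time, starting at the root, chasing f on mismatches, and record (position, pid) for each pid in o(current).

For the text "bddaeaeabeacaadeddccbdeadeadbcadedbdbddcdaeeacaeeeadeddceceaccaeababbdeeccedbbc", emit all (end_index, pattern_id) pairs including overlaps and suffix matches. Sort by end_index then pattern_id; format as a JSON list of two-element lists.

Construct AC machine:
Trie (insert patterns):
  n0 'ε': a→6 b→1 c→2 e→4
  n1 'b': ·  ←P0
  n2 'c': e→3
  n3 'ce': ·  ←P1
  n4 'e': a→5
  n5 'ea': ·  ←P2
  n6 'a': d→7
  n7 'ad': e→8
  n8 'ade': d→9
  n9 'aded': d→10
  n10 'adedd': ·  ←P3

Failure links (BFS by depth):
  fail(1) 'b': from fail(0)=0 chase 'b': 0 ⇒ 0;  out={0}∪out(0)={0}
  fail(2) 'c': from fail(0)=0 chase 'c': 0 ⇒ 0;  out=∅∪out(0)=∅
  fail(4) 'e': from fail(0)=0 chase 'e': 0 ⇒ 0;  out=∅∪out(0)=∅
  fail(6) 'a': from fail(0)=0 chase 'a': 0 ⇒ 0;  out=∅∪out(0)=∅
  fail(3) 'ce': from fail(2)=0 chase 'e': 0 ⇒ 4;  out={1}∪out(4)={1}
  fail(5) 'ea': from fail(4)=0 chase 'a': 0 ⇒ 6;  out={2}∪out(6)={2}
  fail(7) 'ad': from fail(6)=0 chase 'd': 0 ⇒ 0;  out=∅∪out(0)=∅
  fail(8) 'ade': from fail(7)=0 chase 'e': 0 ⇒ 4;  out=∅∪out(4)=∅
  fail(9) 'aded': from fail(8)=4 chase 'd': 4→0 ⇒ 0;  out=∅∪out(0)=∅
  fail(10) 'adedd': from fail(9)=0 chase 'd': 0 ⇒ 0;  out={3}∪out(0)={3}

Scan:
[0] read 'b'  n0⇒n1  emit P0@[0:0]
[1] read 'd'  n1⇒n0 (fail-walked)
[2] read 'd'  n0⇒n0
[3] read 'a'  n0⇒n6
[4] read 'e'  n6⇒n4 (fail-walked)
[5] read 'a'  n4⇒n5  emit P2@[4:5]
[6] read 'e'  n5⇒n4 (fail-walked)
[7] read 'a'  n4⇒n5  emit P2@[6:7]
[8] read 'b'  n5⇒n1 (fail-walked)  emit P0@[8:8]
[9] read 'e'  n1⇒n4 (fail-walked)
[10] read 'a'  n4⇒n5  emit P2@[9:10]
[11] read 'c'  n5⇒n2 (fail-walked)
[12] read 'a'  n2⇒n6 (fail-walked)
[13] read 'a'  n6⇒n6 (fail-walked)
[14] read 'd'  n6⇒n7
[15] read 'e'  n7⇒n8
[16] read 'd'  n8⇒n9
[17] read 'd'  n9⇒n10  emit P3@[13:17]
[18] read 'c'  n10⇒n2 (fail-walked)
[19] read 'c'  n2⇒n2 (fail-walked)
[20] read 'b'  n2⇒n1 (fail-walked)  emit P0@[20:20]
[21] read 'd'  n1⇒n0 (fail-walked)
[22] read 'e'  n0⇒n4
[23] read 'a'  n4⇒n5  emit P2@[22:23]
[24] read 'd'  n5⇒n7 (fail-walked)
[25] read 'e'  n7⇒n8
[26] read 'a'  n8⇒n5 (fail-walked)  emit P2@[25:26]
[27] read 'd'  n5⇒n7 (fail-walked)
[28] read 'b'  n7⇒n1 (fail-walked)  emit P0@[28:28]
[29] read 'c'  n1⇒n2 (fail-walked)
[30] read 'a'  n2⇒n6 (fail-walked)
[31] read 'd'  n6⇒n7
[32] read 'e'  n7⇒n8
[33] read 'd'  n8⇒n9
[34] read 'b'  n9⇒n1 (fail-walked)  emit P0@[34:34]
[35] read 'd'  n1⇒n0 (fail-walked)
[36] read 'b'  n0⇒n1  emit P0@[36:36]
[37] read 'd'  n1⇒n0 (fail-walked)
[38] read 'd'  n0⇒n0
[39] read 'c'  n0⇒n2
[40] read 'd'  n2⇒n0 (fail-walked)
[41] read 'a'  n0⇒n6
[42] read 'e'  n6⇒n4 (fail-walked)
[43] read 'e'  n4⇒n4 (fail-walked)
[44] read 'a'  n4⇒n5  emit P2@[43:44]
[45] read 'c'  n5⇒n2 (fail-walked)
[46] read 'a'  n2⇒n6 (fail-walked)
[47] read 'e'  n6⇒n4 (fail-walked)
[48] read 'e'  n4⇒n4 (fail-walked)
[49] read 'e'  n4⇒n4 (fail-walked)
[50] read 'a'  n4⇒n5  emit P2@[49:50]
[51] read 'd'  n5⇒n7 (fail-walked)
[52] read 'e'  n7⇒n8
[53] read 'd'  n8⇒n9
[54] read 'd'  n9⇒n10  emit P3@[50:54]
[55] read 'c'  n10⇒n2 (fail-walked)
[56] read 'e'  n2⇒n3  emit P1@[55:56]
[57] read 'c'  n3⇒n2 (fail-walked)
[58] read 'e'  n2⇒n3  emit P1@[57:58]
[59] read 'a'  n3⇒n5 (fail-walked)  emit P2@[58:59]
[60] read 'c'  n5⇒n2 (fail-walked)
[61] read 'c'  n2⇒n2 (fail-walked)
[62] read 'a'  n2⇒n6 (fail-walked)
[63] read 'e'  n6⇒n4 (fail-walked)
[64] read 'a'  n4⇒n5  emit P2@[63:64]
[65] read 'b'  n5⇒n1 (fail-walked)  emit P0@[65:65]
[66] read 'a'  n1⇒n6 (fail-walked)
[67] read 'b'  n6⇒n1 (fail-walked)  emit P0@[67:67]
[68] read 'b'  n1⇒n1 (fail-walked)  emit P0@[68:68]
[69] read 'd'  n1⇒n0 (fail-walked)
[70] read 'e'  n0⇒n4
[71] read 'e'  n4⇒n4 (fail-walked)
[72] read 'c'  n4⇒n2 (fail-walked)
[73] read 'c'  n2⇒n2 (fail-walked)
[74] read 'e'  n2⇒n3  emit P1@[73:74]
[75] read 'd'  n3⇒n0 (fail-walked)
[76] read 'b'  n0⇒n1  emit P0@[76:76]
[77] read 'b'  n1⇒n1 (fail-walked)  emit P0@[77:77]
[78] read 'c'  n1⇒n2 (fail-walked)

Matches: [[0,0],[5,2],[7,2],[8,0],[10,2],[17,3],[20,0],[23,2],[26,2],[28,0],[34,0],[36,0],[44,2],[50,2],[54,3],[56,1],[58,1],[59,2],[64,2],[65,0],[67,0],[68,0],[74,1],[76,0],[77,0]]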